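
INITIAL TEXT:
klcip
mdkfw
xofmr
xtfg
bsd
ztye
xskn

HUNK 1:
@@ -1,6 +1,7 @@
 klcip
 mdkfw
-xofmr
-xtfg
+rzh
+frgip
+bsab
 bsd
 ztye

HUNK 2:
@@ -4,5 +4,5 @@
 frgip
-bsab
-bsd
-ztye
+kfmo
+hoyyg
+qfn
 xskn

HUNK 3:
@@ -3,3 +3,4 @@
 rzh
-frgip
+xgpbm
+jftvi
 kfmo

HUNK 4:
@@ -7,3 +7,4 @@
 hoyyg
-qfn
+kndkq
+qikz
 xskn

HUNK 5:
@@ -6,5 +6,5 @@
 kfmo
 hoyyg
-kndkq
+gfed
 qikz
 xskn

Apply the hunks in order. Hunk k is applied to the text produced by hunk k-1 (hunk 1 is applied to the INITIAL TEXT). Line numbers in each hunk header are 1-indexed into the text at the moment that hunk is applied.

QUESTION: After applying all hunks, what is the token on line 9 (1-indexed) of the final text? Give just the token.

Hunk 1: at line 1 remove [xofmr,xtfg] add [rzh,frgip,bsab] -> 8 lines: klcip mdkfw rzh frgip bsab bsd ztye xskn
Hunk 2: at line 4 remove [bsab,bsd,ztye] add [kfmo,hoyyg,qfn] -> 8 lines: klcip mdkfw rzh frgip kfmo hoyyg qfn xskn
Hunk 3: at line 3 remove [frgip] add [xgpbm,jftvi] -> 9 lines: klcip mdkfw rzh xgpbm jftvi kfmo hoyyg qfn xskn
Hunk 4: at line 7 remove [qfn] add [kndkq,qikz] -> 10 lines: klcip mdkfw rzh xgpbm jftvi kfmo hoyyg kndkq qikz xskn
Hunk 5: at line 6 remove [kndkq] add [gfed] -> 10 lines: klcip mdkfw rzh xgpbm jftvi kfmo hoyyg gfed qikz xskn
Final line 9: qikz

Answer: qikz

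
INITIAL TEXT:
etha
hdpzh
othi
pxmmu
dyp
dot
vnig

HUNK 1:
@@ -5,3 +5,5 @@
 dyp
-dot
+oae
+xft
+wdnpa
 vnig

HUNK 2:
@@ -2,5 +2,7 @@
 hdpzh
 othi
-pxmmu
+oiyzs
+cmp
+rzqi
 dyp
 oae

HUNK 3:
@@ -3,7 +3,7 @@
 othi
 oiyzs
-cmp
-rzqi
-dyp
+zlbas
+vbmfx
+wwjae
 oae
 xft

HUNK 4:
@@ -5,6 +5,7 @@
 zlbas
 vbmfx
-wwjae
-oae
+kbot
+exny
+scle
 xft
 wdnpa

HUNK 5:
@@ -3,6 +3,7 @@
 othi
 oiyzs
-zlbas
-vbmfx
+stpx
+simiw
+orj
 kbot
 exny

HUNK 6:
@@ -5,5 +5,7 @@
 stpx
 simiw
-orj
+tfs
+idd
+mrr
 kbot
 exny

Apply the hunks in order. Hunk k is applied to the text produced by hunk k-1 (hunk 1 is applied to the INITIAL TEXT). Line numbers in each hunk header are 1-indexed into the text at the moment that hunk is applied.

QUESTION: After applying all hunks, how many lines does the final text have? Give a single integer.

Hunk 1: at line 5 remove [dot] add [oae,xft,wdnpa] -> 9 lines: etha hdpzh othi pxmmu dyp oae xft wdnpa vnig
Hunk 2: at line 2 remove [pxmmu] add [oiyzs,cmp,rzqi] -> 11 lines: etha hdpzh othi oiyzs cmp rzqi dyp oae xft wdnpa vnig
Hunk 3: at line 3 remove [cmp,rzqi,dyp] add [zlbas,vbmfx,wwjae] -> 11 lines: etha hdpzh othi oiyzs zlbas vbmfx wwjae oae xft wdnpa vnig
Hunk 4: at line 5 remove [wwjae,oae] add [kbot,exny,scle] -> 12 lines: etha hdpzh othi oiyzs zlbas vbmfx kbot exny scle xft wdnpa vnig
Hunk 5: at line 3 remove [zlbas,vbmfx] add [stpx,simiw,orj] -> 13 lines: etha hdpzh othi oiyzs stpx simiw orj kbot exny scle xft wdnpa vnig
Hunk 6: at line 5 remove [orj] add [tfs,idd,mrr] -> 15 lines: etha hdpzh othi oiyzs stpx simiw tfs idd mrr kbot exny scle xft wdnpa vnig
Final line count: 15

Answer: 15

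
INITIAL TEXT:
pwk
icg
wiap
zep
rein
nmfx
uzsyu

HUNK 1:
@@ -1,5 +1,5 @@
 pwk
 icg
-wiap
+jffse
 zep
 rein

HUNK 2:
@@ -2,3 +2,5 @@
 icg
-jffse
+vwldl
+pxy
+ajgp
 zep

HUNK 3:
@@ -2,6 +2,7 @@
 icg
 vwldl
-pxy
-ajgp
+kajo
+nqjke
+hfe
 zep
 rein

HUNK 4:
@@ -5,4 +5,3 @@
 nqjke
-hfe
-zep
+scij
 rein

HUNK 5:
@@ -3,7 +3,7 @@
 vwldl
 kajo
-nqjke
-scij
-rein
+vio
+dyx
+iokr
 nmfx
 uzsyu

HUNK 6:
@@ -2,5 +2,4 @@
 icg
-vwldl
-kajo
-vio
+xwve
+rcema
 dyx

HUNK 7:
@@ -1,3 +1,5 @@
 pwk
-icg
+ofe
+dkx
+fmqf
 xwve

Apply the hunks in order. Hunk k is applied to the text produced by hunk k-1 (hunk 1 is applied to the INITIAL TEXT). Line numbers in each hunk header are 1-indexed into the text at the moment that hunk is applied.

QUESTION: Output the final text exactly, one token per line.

Hunk 1: at line 1 remove [wiap] add [jffse] -> 7 lines: pwk icg jffse zep rein nmfx uzsyu
Hunk 2: at line 2 remove [jffse] add [vwldl,pxy,ajgp] -> 9 lines: pwk icg vwldl pxy ajgp zep rein nmfx uzsyu
Hunk 3: at line 2 remove [pxy,ajgp] add [kajo,nqjke,hfe] -> 10 lines: pwk icg vwldl kajo nqjke hfe zep rein nmfx uzsyu
Hunk 4: at line 5 remove [hfe,zep] add [scij] -> 9 lines: pwk icg vwldl kajo nqjke scij rein nmfx uzsyu
Hunk 5: at line 3 remove [nqjke,scij,rein] add [vio,dyx,iokr] -> 9 lines: pwk icg vwldl kajo vio dyx iokr nmfx uzsyu
Hunk 6: at line 2 remove [vwldl,kajo,vio] add [xwve,rcema] -> 8 lines: pwk icg xwve rcema dyx iokr nmfx uzsyu
Hunk 7: at line 1 remove [icg] add [ofe,dkx,fmqf] -> 10 lines: pwk ofe dkx fmqf xwve rcema dyx iokr nmfx uzsyu

Answer: pwk
ofe
dkx
fmqf
xwve
rcema
dyx
iokr
nmfx
uzsyu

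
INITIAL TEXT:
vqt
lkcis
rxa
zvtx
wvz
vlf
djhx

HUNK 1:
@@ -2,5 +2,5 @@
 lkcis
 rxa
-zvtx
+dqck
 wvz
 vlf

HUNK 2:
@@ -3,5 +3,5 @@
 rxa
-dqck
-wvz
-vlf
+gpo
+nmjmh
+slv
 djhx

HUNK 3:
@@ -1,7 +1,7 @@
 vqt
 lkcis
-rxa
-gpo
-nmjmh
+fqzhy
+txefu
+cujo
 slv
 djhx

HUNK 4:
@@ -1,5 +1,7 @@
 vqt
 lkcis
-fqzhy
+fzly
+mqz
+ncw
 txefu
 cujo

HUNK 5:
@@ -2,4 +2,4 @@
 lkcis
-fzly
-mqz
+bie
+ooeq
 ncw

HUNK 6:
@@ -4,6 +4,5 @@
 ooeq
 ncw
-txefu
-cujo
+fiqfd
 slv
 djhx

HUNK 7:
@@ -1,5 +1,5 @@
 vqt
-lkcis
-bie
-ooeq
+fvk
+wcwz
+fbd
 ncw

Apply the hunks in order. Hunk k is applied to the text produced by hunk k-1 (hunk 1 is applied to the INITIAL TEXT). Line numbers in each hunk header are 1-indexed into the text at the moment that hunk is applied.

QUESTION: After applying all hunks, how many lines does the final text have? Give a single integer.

Hunk 1: at line 2 remove [zvtx] add [dqck] -> 7 lines: vqt lkcis rxa dqck wvz vlf djhx
Hunk 2: at line 3 remove [dqck,wvz,vlf] add [gpo,nmjmh,slv] -> 7 lines: vqt lkcis rxa gpo nmjmh slv djhx
Hunk 3: at line 1 remove [rxa,gpo,nmjmh] add [fqzhy,txefu,cujo] -> 7 lines: vqt lkcis fqzhy txefu cujo slv djhx
Hunk 4: at line 1 remove [fqzhy] add [fzly,mqz,ncw] -> 9 lines: vqt lkcis fzly mqz ncw txefu cujo slv djhx
Hunk 5: at line 2 remove [fzly,mqz] add [bie,ooeq] -> 9 lines: vqt lkcis bie ooeq ncw txefu cujo slv djhx
Hunk 6: at line 4 remove [txefu,cujo] add [fiqfd] -> 8 lines: vqt lkcis bie ooeq ncw fiqfd slv djhx
Hunk 7: at line 1 remove [lkcis,bie,ooeq] add [fvk,wcwz,fbd] -> 8 lines: vqt fvk wcwz fbd ncw fiqfd slv djhx
Final line count: 8

Answer: 8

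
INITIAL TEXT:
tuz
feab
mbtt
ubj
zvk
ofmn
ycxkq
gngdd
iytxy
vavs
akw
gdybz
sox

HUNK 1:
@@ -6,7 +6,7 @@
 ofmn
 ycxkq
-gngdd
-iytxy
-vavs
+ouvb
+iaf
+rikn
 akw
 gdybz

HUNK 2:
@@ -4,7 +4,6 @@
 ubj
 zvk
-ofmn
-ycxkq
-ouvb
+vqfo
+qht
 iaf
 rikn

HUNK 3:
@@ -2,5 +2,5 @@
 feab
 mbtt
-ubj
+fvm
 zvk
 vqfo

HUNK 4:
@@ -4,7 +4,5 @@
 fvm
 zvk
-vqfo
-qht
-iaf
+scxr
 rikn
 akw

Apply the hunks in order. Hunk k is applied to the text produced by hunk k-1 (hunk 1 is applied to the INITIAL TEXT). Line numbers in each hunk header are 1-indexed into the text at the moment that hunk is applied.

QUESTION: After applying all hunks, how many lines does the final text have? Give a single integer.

Hunk 1: at line 6 remove [gngdd,iytxy,vavs] add [ouvb,iaf,rikn] -> 13 lines: tuz feab mbtt ubj zvk ofmn ycxkq ouvb iaf rikn akw gdybz sox
Hunk 2: at line 4 remove [ofmn,ycxkq,ouvb] add [vqfo,qht] -> 12 lines: tuz feab mbtt ubj zvk vqfo qht iaf rikn akw gdybz sox
Hunk 3: at line 2 remove [ubj] add [fvm] -> 12 lines: tuz feab mbtt fvm zvk vqfo qht iaf rikn akw gdybz sox
Hunk 4: at line 4 remove [vqfo,qht,iaf] add [scxr] -> 10 lines: tuz feab mbtt fvm zvk scxr rikn akw gdybz sox
Final line count: 10

Answer: 10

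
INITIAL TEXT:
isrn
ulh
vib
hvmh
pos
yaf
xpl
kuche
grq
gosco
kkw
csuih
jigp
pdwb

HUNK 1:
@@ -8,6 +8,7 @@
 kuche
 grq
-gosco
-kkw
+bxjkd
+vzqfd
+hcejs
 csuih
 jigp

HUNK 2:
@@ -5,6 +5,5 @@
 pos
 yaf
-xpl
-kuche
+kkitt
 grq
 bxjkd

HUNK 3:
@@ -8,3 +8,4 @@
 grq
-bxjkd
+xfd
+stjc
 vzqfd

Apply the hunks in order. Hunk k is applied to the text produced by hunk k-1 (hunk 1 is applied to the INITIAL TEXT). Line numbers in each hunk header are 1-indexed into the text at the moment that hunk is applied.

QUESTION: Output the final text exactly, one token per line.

Hunk 1: at line 8 remove [gosco,kkw] add [bxjkd,vzqfd,hcejs] -> 15 lines: isrn ulh vib hvmh pos yaf xpl kuche grq bxjkd vzqfd hcejs csuih jigp pdwb
Hunk 2: at line 5 remove [xpl,kuche] add [kkitt] -> 14 lines: isrn ulh vib hvmh pos yaf kkitt grq bxjkd vzqfd hcejs csuih jigp pdwb
Hunk 3: at line 8 remove [bxjkd] add [xfd,stjc] -> 15 lines: isrn ulh vib hvmh pos yaf kkitt grq xfd stjc vzqfd hcejs csuih jigp pdwb

Answer: isrn
ulh
vib
hvmh
pos
yaf
kkitt
grq
xfd
stjc
vzqfd
hcejs
csuih
jigp
pdwb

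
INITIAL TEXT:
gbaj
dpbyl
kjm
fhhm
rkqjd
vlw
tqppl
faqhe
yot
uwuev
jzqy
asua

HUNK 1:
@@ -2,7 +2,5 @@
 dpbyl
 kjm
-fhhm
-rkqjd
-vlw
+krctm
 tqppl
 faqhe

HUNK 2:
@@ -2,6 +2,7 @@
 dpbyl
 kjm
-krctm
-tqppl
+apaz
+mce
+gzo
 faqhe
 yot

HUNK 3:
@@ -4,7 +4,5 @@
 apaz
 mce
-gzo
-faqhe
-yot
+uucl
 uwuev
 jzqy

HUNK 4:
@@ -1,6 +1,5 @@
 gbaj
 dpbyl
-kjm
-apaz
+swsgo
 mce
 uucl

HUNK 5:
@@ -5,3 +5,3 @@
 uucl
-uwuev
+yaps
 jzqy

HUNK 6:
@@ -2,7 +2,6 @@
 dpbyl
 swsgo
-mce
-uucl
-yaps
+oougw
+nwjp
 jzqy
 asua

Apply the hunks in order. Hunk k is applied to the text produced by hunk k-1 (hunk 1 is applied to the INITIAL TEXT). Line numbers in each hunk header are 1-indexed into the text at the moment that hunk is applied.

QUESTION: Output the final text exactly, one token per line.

Hunk 1: at line 2 remove [fhhm,rkqjd,vlw] add [krctm] -> 10 lines: gbaj dpbyl kjm krctm tqppl faqhe yot uwuev jzqy asua
Hunk 2: at line 2 remove [krctm,tqppl] add [apaz,mce,gzo] -> 11 lines: gbaj dpbyl kjm apaz mce gzo faqhe yot uwuev jzqy asua
Hunk 3: at line 4 remove [gzo,faqhe,yot] add [uucl] -> 9 lines: gbaj dpbyl kjm apaz mce uucl uwuev jzqy asua
Hunk 4: at line 1 remove [kjm,apaz] add [swsgo] -> 8 lines: gbaj dpbyl swsgo mce uucl uwuev jzqy asua
Hunk 5: at line 5 remove [uwuev] add [yaps] -> 8 lines: gbaj dpbyl swsgo mce uucl yaps jzqy asua
Hunk 6: at line 2 remove [mce,uucl,yaps] add [oougw,nwjp] -> 7 lines: gbaj dpbyl swsgo oougw nwjp jzqy asua

Answer: gbaj
dpbyl
swsgo
oougw
nwjp
jzqy
asua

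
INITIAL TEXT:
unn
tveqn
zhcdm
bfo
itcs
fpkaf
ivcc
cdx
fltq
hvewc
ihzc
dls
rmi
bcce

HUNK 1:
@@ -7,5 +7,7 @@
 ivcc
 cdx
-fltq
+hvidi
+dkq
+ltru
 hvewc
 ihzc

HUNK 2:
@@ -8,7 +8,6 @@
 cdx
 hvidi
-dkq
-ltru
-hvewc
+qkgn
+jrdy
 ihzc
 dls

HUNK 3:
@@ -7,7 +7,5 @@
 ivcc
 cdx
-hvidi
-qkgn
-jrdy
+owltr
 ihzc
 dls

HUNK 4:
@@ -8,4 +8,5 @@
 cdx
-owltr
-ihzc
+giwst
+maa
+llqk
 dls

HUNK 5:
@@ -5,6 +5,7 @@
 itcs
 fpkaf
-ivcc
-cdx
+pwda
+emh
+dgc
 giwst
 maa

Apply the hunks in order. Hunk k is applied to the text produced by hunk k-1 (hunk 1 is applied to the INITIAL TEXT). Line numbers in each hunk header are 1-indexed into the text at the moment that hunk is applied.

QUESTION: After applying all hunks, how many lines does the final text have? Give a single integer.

Hunk 1: at line 7 remove [fltq] add [hvidi,dkq,ltru] -> 16 lines: unn tveqn zhcdm bfo itcs fpkaf ivcc cdx hvidi dkq ltru hvewc ihzc dls rmi bcce
Hunk 2: at line 8 remove [dkq,ltru,hvewc] add [qkgn,jrdy] -> 15 lines: unn tveqn zhcdm bfo itcs fpkaf ivcc cdx hvidi qkgn jrdy ihzc dls rmi bcce
Hunk 3: at line 7 remove [hvidi,qkgn,jrdy] add [owltr] -> 13 lines: unn tveqn zhcdm bfo itcs fpkaf ivcc cdx owltr ihzc dls rmi bcce
Hunk 4: at line 8 remove [owltr,ihzc] add [giwst,maa,llqk] -> 14 lines: unn tveqn zhcdm bfo itcs fpkaf ivcc cdx giwst maa llqk dls rmi bcce
Hunk 5: at line 5 remove [ivcc,cdx] add [pwda,emh,dgc] -> 15 lines: unn tveqn zhcdm bfo itcs fpkaf pwda emh dgc giwst maa llqk dls rmi bcce
Final line count: 15

Answer: 15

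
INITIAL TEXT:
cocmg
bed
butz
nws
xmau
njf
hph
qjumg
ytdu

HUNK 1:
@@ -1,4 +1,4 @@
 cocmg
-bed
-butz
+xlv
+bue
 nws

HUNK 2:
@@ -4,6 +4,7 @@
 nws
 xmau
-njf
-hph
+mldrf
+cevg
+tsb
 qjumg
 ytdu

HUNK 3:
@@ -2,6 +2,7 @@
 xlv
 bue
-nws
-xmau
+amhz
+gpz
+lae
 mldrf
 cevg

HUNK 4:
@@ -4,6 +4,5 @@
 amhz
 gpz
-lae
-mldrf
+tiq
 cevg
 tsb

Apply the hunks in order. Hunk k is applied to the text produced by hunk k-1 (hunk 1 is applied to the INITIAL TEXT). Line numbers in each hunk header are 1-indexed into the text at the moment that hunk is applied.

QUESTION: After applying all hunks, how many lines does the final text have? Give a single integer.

Hunk 1: at line 1 remove [bed,butz] add [xlv,bue] -> 9 lines: cocmg xlv bue nws xmau njf hph qjumg ytdu
Hunk 2: at line 4 remove [njf,hph] add [mldrf,cevg,tsb] -> 10 lines: cocmg xlv bue nws xmau mldrf cevg tsb qjumg ytdu
Hunk 3: at line 2 remove [nws,xmau] add [amhz,gpz,lae] -> 11 lines: cocmg xlv bue amhz gpz lae mldrf cevg tsb qjumg ytdu
Hunk 4: at line 4 remove [lae,mldrf] add [tiq] -> 10 lines: cocmg xlv bue amhz gpz tiq cevg tsb qjumg ytdu
Final line count: 10

Answer: 10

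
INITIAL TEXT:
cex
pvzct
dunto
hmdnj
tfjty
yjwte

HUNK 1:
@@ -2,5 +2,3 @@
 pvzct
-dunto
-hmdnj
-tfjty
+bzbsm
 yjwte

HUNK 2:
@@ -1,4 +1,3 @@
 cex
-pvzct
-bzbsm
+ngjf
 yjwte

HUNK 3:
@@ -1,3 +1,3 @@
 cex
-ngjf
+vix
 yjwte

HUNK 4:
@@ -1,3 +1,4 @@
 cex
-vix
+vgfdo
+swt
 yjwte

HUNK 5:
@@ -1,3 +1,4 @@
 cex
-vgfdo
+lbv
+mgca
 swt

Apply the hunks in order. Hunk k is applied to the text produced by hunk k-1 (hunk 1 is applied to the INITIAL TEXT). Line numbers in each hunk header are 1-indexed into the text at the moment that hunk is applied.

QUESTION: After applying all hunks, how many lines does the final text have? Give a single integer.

Answer: 5

Derivation:
Hunk 1: at line 2 remove [dunto,hmdnj,tfjty] add [bzbsm] -> 4 lines: cex pvzct bzbsm yjwte
Hunk 2: at line 1 remove [pvzct,bzbsm] add [ngjf] -> 3 lines: cex ngjf yjwte
Hunk 3: at line 1 remove [ngjf] add [vix] -> 3 lines: cex vix yjwte
Hunk 4: at line 1 remove [vix] add [vgfdo,swt] -> 4 lines: cex vgfdo swt yjwte
Hunk 5: at line 1 remove [vgfdo] add [lbv,mgca] -> 5 lines: cex lbv mgca swt yjwte
Final line count: 5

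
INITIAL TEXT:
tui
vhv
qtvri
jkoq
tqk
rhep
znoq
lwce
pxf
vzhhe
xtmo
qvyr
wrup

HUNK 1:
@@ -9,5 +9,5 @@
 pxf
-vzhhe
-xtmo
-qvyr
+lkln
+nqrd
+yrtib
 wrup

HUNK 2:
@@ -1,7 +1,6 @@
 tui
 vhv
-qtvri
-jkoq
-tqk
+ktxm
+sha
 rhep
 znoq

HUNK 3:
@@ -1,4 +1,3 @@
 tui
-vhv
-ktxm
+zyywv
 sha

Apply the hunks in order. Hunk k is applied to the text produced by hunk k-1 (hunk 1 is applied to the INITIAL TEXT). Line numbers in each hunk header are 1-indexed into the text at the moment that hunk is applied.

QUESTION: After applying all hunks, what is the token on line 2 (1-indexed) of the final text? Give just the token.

Hunk 1: at line 9 remove [vzhhe,xtmo,qvyr] add [lkln,nqrd,yrtib] -> 13 lines: tui vhv qtvri jkoq tqk rhep znoq lwce pxf lkln nqrd yrtib wrup
Hunk 2: at line 1 remove [qtvri,jkoq,tqk] add [ktxm,sha] -> 12 lines: tui vhv ktxm sha rhep znoq lwce pxf lkln nqrd yrtib wrup
Hunk 3: at line 1 remove [vhv,ktxm] add [zyywv] -> 11 lines: tui zyywv sha rhep znoq lwce pxf lkln nqrd yrtib wrup
Final line 2: zyywv

Answer: zyywv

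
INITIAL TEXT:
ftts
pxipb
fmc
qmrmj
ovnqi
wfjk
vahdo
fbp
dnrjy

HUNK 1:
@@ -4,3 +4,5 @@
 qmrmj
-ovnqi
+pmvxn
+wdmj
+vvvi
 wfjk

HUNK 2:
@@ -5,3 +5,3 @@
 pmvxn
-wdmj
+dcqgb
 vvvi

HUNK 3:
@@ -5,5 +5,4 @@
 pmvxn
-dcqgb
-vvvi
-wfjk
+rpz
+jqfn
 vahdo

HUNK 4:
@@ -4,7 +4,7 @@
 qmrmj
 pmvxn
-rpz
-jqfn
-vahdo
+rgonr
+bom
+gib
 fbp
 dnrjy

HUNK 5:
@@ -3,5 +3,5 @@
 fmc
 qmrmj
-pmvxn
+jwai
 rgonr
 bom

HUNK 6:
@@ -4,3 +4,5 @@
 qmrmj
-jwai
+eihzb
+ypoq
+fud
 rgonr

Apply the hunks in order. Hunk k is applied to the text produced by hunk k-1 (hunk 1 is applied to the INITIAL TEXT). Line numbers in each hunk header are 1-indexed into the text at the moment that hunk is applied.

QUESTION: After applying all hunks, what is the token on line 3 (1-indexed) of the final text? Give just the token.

Answer: fmc

Derivation:
Hunk 1: at line 4 remove [ovnqi] add [pmvxn,wdmj,vvvi] -> 11 lines: ftts pxipb fmc qmrmj pmvxn wdmj vvvi wfjk vahdo fbp dnrjy
Hunk 2: at line 5 remove [wdmj] add [dcqgb] -> 11 lines: ftts pxipb fmc qmrmj pmvxn dcqgb vvvi wfjk vahdo fbp dnrjy
Hunk 3: at line 5 remove [dcqgb,vvvi,wfjk] add [rpz,jqfn] -> 10 lines: ftts pxipb fmc qmrmj pmvxn rpz jqfn vahdo fbp dnrjy
Hunk 4: at line 4 remove [rpz,jqfn,vahdo] add [rgonr,bom,gib] -> 10 lines: ftts pxipb fmc qmrmj pmvxn rgonr bom gib fbp dnrjy
Hunk 5: at line 3 remove [pmvxn] add [jwai] -> 10 lines: ftts pxipb fmc qmrmj jwai rgonr bom gib fbp dnrjy
Hunk 6: at line 4 remove [jwai] add [eihzb,ypoq,fud] -> 12 lines: ftts pxipb fmc qmrmj eihzb ypoq fud rgonr bom gib fbp dnrjy
Final line 3: fmc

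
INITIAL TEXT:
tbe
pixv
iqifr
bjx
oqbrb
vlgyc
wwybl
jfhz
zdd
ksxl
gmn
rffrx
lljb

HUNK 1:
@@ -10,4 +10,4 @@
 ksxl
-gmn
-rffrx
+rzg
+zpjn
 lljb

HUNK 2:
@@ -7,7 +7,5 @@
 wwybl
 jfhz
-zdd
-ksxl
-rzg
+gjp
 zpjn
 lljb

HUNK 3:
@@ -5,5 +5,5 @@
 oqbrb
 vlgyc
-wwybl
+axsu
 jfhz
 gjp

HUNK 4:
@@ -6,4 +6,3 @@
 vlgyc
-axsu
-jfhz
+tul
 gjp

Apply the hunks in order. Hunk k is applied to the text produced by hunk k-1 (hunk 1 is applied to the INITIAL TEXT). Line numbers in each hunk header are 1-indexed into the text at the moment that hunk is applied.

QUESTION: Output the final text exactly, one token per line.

Hunk 1: at line 10 remove [gmn,rffrx] add [rzg,zpjn] -> 13 lines: tbe pixv iqifr bjx oqbrb vlgyc wwybl jfhz zdd ksxl rzg zpjn lljb
Hunk 2: at line 7 remove [zdd,ksxl,rzg] add [gjp] -> 11 lines: tbe pixv iqifr bjx oqbrb vlgyc wwybl jfhz gjp zpjn lljb
Hunk 3: at line 5 remove [wwybl] add [axsu] -> 11 lines: tbe pixv iqifr bjx oqbrb vlgyc axsu jfhz gjp zpjn lljb
Hunk 4: at line 6 remove [axsu,jfhz] add [tul] -> 10 lines: tbe pixv iqifr bjx oqbrb vlgyc tul gjp zpjn lljb

Answer: tbe
pixv
iqifr
bjx
oqbrb
vlgyc
tul
gjp
zpjn
lljb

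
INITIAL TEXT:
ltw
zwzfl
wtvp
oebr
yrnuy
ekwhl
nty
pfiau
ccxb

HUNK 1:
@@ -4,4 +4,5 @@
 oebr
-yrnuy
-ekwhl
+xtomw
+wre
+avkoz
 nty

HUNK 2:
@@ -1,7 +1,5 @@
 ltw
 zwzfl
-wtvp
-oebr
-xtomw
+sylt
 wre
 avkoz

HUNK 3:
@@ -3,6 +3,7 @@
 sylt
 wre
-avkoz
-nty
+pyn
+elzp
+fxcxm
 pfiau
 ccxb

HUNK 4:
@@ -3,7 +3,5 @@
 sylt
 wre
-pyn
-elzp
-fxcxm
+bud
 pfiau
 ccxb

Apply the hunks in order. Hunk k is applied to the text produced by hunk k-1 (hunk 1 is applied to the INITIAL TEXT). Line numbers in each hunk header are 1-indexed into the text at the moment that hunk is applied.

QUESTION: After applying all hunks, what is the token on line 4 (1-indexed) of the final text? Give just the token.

Answer: wre

Derivation:
Hunk 1: at line 4 remove [yrnuy,ekwhl] add [xtomw,wre,avkoz] -> 10 lines: ltw zwzfl wtvp oebr xtomw wre avkoz nty pfiau ccxb
Hunk 2: at line 1 remove [wtvp,oebr,xtomw] add [sylt] -> 8 lines: ltw zwzfl sylt wre avkoz nty pfiau ccxb
Hunk 3: at line 3 remove [avkoz,nty] add [pyn,elzp,fxcxm] -> 9 lines: ltw zwzfl sylt wre pyn elzp fxcxm pfiau ccxb
Hunk 4: at line 3 remove [pyn,elzp,fxcxm] add [bud] -> 7 lines: ltw zwzfl sylt wre bud pfiau ccxb
Final line 4: wre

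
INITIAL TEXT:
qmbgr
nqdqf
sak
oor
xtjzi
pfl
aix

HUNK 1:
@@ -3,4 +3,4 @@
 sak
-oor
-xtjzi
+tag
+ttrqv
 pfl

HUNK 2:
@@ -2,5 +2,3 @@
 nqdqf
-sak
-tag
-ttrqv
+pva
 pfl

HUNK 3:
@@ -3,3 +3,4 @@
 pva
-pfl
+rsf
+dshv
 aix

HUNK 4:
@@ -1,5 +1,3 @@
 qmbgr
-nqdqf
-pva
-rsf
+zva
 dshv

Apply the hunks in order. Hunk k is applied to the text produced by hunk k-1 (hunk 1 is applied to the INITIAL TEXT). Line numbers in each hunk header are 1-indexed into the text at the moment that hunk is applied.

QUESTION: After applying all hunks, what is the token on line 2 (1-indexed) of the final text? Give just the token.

Answer: zva

Derivation:
Hunk 1: at line 3 remove [oor,xtjzi] add [tag,ttrqv] -> 7 lines: qmbgr nqdqf sak tag ttrqv pfl aix
Hunk 2: at line 2 remove [sak,tag,ttrqv] add [pva] -> 5 lines: qmbgr nqdqf pva pfl aix
Hunk 3: at line 3 remove [pfl] add [rsf,dshv] -> 6 lines: qmbgr nqdqf pva rsf dshv aix
Hunk 4: at line 1 remove [nqdqf,pva,rsf] add [zva] -> 4 lines: qmbgr zva dshv aix
Final line 2: zva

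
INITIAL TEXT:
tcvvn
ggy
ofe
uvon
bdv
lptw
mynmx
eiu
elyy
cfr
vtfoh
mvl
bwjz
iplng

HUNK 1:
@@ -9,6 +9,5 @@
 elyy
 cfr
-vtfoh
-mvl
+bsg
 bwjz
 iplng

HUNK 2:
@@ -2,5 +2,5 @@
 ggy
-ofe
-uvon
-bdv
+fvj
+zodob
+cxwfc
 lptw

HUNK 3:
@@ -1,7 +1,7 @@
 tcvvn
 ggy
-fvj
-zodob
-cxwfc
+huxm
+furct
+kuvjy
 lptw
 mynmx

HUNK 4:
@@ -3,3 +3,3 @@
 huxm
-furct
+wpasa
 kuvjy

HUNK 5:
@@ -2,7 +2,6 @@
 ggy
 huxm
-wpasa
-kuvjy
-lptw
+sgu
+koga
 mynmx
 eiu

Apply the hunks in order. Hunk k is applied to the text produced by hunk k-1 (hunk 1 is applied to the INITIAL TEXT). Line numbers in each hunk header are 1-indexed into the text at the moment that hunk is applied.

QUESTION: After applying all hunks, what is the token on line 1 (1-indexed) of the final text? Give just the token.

Answer: tcvvn

Derivation:
Hunk 1: at line 9 remove [vtfoh,mvl] add [bsg] -> 13 lines: tcvvn ggy ofe uvon bdv lptw mynmx eiu elyy cfr bsg bwjz iplng
Hunk 2: at line 2 remove [ofe,uvon,bdv] add [fvj,zodob,cxwfc] -> 13 lines: tcvvn ggy fvj zodob cxwfc lptw mynmx eiu elyy cfr bsg bwjz iplng
Hunk 3: at line 1 remove [fvj,zodob,cxwfc] add [huxm,furct,kuvjy] -> 13 lines: tcvvn ggy huxm furct kuvjy lptw mynmx eiu elyy cfr bsg bwjz iplng
Hunk 4: at line 3 remove [furct] add [wpasa] -> 13 lines: tcvvn ggy huxm wpasa kuvjy lptw mynmx eiu elyy cfr bsg bwjz iplng
Hunk 5: at line 2 remove [wpasa,kuvjy,lptw] add [sgu,koga] -> 12 lines: tcvvn ggy huxm sgu koga mynmx eiu elyy cfr bsg bwjz iplng
Final line 1: tcvvn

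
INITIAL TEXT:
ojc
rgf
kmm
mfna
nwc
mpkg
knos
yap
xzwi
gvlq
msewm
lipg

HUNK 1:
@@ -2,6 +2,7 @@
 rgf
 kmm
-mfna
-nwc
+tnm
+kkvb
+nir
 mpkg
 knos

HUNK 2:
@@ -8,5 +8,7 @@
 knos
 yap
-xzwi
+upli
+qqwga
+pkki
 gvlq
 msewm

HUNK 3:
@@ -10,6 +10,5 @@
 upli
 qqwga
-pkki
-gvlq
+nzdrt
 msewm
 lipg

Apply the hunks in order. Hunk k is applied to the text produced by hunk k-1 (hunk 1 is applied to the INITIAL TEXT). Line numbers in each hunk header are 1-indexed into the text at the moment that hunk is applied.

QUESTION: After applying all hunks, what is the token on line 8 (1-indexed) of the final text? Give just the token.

Answer: knos

Derivation:
Hunk 1: at line 2 remove [mfna,nwc] add [tnm,kkvb,nir] -> 13 lines: ojc rgf kmm tnm kkvb nir mpkg knos yap xzwi gvlq msewm lipg
Hunk 2: at line 8 remove [xzwi] add [upli,qqwga,pkki] -> 15 lines: ojc rgf kmm tnm kkvb nir mpkg knos yap upli qqwga pkki gvlq msewm lipg
Hunk 3: at line 10 remove [pkki,gvlq] add [nzdrt] -> 14 lines: ojc rgf kmm tnm kkvb nir mpkg knos yap upli qqwga nzdrt msewm lipg
Final line 8: knos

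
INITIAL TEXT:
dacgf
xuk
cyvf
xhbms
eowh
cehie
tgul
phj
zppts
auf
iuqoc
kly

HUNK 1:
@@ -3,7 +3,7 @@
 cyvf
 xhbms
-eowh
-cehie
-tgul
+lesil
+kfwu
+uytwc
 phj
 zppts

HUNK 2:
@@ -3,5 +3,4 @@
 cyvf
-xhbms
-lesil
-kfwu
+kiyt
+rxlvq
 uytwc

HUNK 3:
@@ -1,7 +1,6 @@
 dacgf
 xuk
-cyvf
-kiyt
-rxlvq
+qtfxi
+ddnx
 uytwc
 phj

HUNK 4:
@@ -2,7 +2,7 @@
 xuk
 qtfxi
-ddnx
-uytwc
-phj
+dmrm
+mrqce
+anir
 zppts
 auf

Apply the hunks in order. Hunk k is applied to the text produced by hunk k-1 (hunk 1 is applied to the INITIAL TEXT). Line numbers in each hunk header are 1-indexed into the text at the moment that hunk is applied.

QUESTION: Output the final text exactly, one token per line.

Answer: dacgf
xuk
qtfxi
dmrm
mrqce
anir
zppts
auf
iuqoc
kly

Derivation:
Hunk 1: at line 3 remove [eowh,cehie,tgul] add [lesil,kfwu,uytwc] -> 12 lines: dacgf xuk cyvf xhbms lesil kfwu uytwc phj zppts auf iuqoc kly
Hunk 2: at line 3 remove [xhbms,lesil,kfwu] add [kiyt,rxlvq] -> 11 lines: dacgf xuk cyvf kiyt rxlvq uytwc phj zppts auf iuqoc kly
Hunk 3: at line 1 remove [cyvf,kiyt,rxlvq] add [qtfxi,ddnx] -> 10 lines: dacgf xuk qtfxi ddnx uytwc phj zppts auf iuqoc kly
Hunk 4: at line 2 remove [ddnx,uytwc,phj] add [dmrm,mrqce,anir] -> 10 lines: dacgf xuk qtfxi dmrm mrqce anir zppts auf iuqoc kly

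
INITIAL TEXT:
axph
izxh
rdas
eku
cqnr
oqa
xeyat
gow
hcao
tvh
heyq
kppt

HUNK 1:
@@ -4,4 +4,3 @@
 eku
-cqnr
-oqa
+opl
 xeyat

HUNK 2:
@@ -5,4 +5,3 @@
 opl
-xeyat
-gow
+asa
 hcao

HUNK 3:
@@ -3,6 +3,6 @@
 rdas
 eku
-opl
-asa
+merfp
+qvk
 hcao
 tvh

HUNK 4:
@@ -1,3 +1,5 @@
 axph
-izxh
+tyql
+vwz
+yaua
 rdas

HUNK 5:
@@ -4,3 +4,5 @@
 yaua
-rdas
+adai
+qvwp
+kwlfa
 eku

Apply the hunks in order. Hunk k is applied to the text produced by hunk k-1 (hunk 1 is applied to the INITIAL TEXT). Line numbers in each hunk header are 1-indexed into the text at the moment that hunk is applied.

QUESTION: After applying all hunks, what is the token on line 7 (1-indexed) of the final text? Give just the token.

Answer: kwlfa

Derivation:
Hunk 1: at line 4 remove [cqnr,oqa] add [opl] -> 11 lines: axph izxh rdas eku opl xeyat gow hcao tvh heyq kppt
Hunk 2: at line 5 remove [xeyat,gow] add [asa] -> 10 lines: axph izxh rdas eku opl asa hcao tvh heyq kppt
Hunk 3: at line 3 remove [opl,asa] add [merfp,qvk] -> 10 lines: axph izxh rdas eku merfp qvk hcao tvh heyq kppt
Hunk 4: at line 1 remove [izxh] add [tyql,vwz,yaua] -> 12 lines: axph tyql vwz yaua rdas eku merfp qvk hcao tvh heyq kppt
Hunk 5: at line 4 remove [rdas] add [adai,qvwp,kwlfa] -> 14 lines: axph tyql vwz yaua adai qvwp kwlfa eku merfp qvk hcao tvh heyq kppt
Final line 7: kwlfa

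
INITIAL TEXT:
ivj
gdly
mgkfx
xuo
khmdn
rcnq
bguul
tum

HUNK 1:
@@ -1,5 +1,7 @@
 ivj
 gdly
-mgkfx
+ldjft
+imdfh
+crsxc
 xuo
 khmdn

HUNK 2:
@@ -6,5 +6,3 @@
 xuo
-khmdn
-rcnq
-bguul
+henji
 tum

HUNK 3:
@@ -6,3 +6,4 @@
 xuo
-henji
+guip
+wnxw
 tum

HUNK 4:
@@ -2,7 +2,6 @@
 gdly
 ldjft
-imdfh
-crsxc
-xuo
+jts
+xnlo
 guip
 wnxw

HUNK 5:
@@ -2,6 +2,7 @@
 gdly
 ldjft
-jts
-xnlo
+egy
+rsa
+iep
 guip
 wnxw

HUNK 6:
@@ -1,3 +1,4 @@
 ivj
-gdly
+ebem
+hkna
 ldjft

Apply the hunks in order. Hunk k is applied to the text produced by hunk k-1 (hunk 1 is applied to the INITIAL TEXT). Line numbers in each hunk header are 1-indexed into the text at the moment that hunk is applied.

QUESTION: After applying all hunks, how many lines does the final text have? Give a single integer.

Answer: 10

Derivation:
Hunk 1: at line 1 remove [mgkfx] add [ldjft,imdfh,crsxc] -> 10 lines: ivj gdly ldjft imdfh crsxc xuo khmdn rcnq bguul tum
Hunk 2: at line 6 remove [khmdn,rcnq,bguul] add [henji] -> 8 lines: ivj gdly ldjft imdfh crsxc xuo henji tum
Hunk 3: at line 6 remove [henji] add [guip,wnxw] -> 9 lines: ivj gdly ldjft imdfh crsxc xuo guip wnxw tum
Hunk 4: at line 2 remove [imdfh,crsxc,xuo] add [jts,xnlo] -> 8 lines: ivj gdly ldjft jts xnlo guip wnxw tum
Hunk 5: at line 2 remove [jts,xnlo] add [egy,rsa,iep] -> 9 lines: ivj gdly ldjft egy rsa iep guip wnxw tum
Hunk 6: at line 1 remove [gdly] add [ebem,hkna] -> 10 lines: ivj ebem hkna ldjft egy rsa iep guip wnxw tum
Final line count: 10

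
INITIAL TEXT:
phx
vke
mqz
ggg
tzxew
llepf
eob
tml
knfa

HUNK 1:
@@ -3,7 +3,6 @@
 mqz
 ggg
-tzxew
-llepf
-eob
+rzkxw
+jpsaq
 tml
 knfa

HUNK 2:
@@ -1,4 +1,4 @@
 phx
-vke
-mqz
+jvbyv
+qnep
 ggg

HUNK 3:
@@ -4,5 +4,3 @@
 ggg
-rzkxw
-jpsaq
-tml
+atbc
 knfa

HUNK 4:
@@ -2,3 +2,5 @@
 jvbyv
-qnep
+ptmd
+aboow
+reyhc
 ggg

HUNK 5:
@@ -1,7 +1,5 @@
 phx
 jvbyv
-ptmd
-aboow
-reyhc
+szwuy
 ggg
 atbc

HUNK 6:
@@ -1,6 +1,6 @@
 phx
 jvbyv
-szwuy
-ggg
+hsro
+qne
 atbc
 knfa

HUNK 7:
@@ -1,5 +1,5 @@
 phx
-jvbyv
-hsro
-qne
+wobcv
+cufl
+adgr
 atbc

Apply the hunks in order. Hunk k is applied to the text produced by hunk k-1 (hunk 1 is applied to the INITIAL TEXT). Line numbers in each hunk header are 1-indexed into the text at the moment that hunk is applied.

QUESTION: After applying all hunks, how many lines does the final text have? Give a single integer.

Answer: 6

Derivation:
Hunk 1: at line 3 remove [tzxew,llepf,eob] add [rzkxw,jpsaq] -> 8 lines: phx vke mqz ggg rzkxw jpsaq tml knfa
Hunk 2: at line 1 remove [vke,mqz] add [jvbyv,qnep] -> 8 lines: phx jvbyv qnep ggg rzkxw jpsaq tml knfa
Hunk 3: at line 4 remove [rzkxw,jpsaq,tml] add [atbc] -> 6 lines: phx jvbyv qnep ggg atbc knfa
Hunk 4: at line 2 remove [qnep] add [ptmd,aboow,reyhc] -> 8 lines: phx jvbyv ptmd aboow reyhc ggg atbc knfa
Hunk 5: at line 1 remove [ptmd,aboow,reyhc] add [szwuy] -> 6 lines: phx jvbyv szwuy ggg atbc knfa
Hunk 6: at line 1 remove [szwuy,ggg] add [hsro,qne] -> 6 lines: phx jvbyv hsro qne atbc knfa
Hunk 7: at line 1 remove [jvbyv,hsro,qne] add [wobcv,cufl,adgr] -> 6 lines: phx wobcv cufl adgr atbc knfa
Final line count: 6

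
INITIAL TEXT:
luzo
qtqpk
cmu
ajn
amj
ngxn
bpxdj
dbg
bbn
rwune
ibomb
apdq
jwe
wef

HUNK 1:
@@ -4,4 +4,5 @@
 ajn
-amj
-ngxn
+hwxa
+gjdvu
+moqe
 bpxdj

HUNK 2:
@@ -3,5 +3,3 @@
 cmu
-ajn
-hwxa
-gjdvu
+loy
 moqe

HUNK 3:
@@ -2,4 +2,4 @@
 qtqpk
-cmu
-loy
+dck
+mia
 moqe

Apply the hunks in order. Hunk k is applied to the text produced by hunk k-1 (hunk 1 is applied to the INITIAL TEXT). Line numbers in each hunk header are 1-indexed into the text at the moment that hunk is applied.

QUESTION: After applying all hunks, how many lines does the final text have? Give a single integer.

Answer: 13

Derivation:
Hunk 1: at line 4 remove [amj,ngxn] add [hwxa,gjdvu,moqe] -> 15 lines: luzo qtqpk cmu ajn hwxa gjdvu moqe bpxdj dbg bbn rwune ibomb apdq jwe wef
Hunk 2: at line 3 remove [ajn,hwxa,gjdvu] add [loy] -> 13 lines: luzo qtqpk cmu loy moqe bpxdj dbg bbn rwune ibomb apdq jwe wef
Hunk 3: at line 2 remove [cmu,loy] add [dck,mia] -> 13 lines: luzo qtqpk dck mia moqe bpxdj dbg bbn rwune ibomb apdq jwe wef
Final line count: 13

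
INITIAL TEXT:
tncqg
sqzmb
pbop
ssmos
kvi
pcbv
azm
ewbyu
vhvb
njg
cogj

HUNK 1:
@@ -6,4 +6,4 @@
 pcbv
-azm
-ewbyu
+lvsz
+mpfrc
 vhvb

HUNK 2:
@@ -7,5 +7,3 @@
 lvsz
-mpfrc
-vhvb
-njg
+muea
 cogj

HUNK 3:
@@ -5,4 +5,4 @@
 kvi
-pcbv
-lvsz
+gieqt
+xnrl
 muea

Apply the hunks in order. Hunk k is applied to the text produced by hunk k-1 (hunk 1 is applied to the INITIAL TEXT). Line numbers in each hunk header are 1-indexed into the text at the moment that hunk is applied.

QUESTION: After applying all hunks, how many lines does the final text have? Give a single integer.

Answer: 9

Derivation:
Hunk 1: at line 6 remove [azm,ewbyu] add [lvsz,mpfrc] -> 11 lines: tncqg sqzmb pbop ssmos kvi pcbv lvsz mpfrc vhvb njg cogj
Hunk 2: at line 7 remove [mpfrc,vhvb,njg] add [muea] -> 9 lines: tncqg sqzmb pbop ssmos kvi pcbv lvsz muea cogj
Hunk 3: at line 5 remove [pcbv,lvsz] add [gieqt,xnrl] -> 9 lines: tncqg sqzmb pbop ssmos kvi gieqt xnrl muea cogj
Final line count: 9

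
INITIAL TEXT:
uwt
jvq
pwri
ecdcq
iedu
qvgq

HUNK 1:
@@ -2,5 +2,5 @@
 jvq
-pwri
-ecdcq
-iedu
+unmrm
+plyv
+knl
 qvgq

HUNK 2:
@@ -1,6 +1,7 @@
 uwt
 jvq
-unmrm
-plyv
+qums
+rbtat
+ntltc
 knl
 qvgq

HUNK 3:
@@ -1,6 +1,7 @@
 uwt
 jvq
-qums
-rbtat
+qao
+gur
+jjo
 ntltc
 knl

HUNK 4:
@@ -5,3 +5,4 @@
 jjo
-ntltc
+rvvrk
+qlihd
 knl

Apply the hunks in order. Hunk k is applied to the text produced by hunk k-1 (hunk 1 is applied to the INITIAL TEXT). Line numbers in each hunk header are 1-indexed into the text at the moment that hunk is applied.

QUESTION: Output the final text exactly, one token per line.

Hunk 1: at line 2 remove [pwri,ecdcq,iedu] add [unmrm,plyv,knl] -> 6 lines: uwt jvq unmrm plyv knl qvgq
Hunk 2: at line 1 remove [unmrm,plyv] add [qums,rbtat,ntltc] -> 7 lines: uwt jvq qums rbtat ntltc knl qvgq
Hunk 3: at line 1 remove [qums,rbtat] add [qao,gur,jjo] -> 8 lines: uwt jvq qao gur jjo ntltc knl qvgq
Hunk 4: at line 5 remove [ntltc] add [rvvrk,qlihd] -> 9 lines: uwt jvq qao gur jjo rvvrk qlihd knl qvgq

Answer: uwt
jvq
qao
gur
jjo
rvvrk
qlihd
knl
qvgq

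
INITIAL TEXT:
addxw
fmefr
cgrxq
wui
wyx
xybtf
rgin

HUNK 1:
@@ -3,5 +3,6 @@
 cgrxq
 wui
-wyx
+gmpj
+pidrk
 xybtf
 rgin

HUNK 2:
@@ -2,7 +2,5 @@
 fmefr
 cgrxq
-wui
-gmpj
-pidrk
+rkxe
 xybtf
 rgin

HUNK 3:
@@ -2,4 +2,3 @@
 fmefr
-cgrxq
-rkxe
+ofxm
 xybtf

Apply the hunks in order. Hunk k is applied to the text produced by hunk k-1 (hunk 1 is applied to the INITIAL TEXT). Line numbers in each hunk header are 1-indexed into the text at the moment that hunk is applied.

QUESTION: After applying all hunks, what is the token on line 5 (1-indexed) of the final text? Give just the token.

Answer: rgin

Derivation:
Hunk 1: at line 3 remove [wyx] add [gmpj,pidrk] -> 8 lines: addxw fmefr cgrxq wui gmpj pidrk xybtf rgin
Hunk 2: at line 2 remove [wui,gmpj,pidrk] add [rkxe] -> 6 lines: addxw fmefr cgrxq rkxe xybtf rgin
Hunk 3: at line 2 remove [cgrxq,rkxe] add [ofxm] -> 5 lines: addxw fmefr ofxm xybtf rgin
Final line 5: rgin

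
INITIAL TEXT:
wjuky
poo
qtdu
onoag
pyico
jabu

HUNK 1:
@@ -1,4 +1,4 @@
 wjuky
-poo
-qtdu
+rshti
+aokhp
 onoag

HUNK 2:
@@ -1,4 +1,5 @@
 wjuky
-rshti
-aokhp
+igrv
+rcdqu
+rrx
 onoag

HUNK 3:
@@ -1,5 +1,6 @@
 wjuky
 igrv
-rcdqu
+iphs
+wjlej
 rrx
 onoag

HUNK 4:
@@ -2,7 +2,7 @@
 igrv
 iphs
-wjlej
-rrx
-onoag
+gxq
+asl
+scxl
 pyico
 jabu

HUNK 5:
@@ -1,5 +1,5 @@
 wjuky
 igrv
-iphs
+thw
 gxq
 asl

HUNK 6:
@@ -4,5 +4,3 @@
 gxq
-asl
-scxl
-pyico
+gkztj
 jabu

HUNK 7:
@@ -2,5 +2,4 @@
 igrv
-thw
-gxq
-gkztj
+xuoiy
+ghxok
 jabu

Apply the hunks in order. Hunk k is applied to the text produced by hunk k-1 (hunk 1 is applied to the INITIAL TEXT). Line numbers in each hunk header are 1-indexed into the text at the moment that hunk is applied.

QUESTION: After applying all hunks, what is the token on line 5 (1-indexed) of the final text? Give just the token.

Hunk 1: at line 1 remove [poo,qtdu] add [rshti,aokhp] -> 6 lines: wjuky rshti aokhp onoag pyico jabu
Hunk 2: at line 1 remove [rshti,aokhp] add [igrv,rcdqu,rrx] -> 7 lines: wjuky igrv rcdqu rrx onoag pyico jabu
Hunk 3: at line 1 remove [rcdqu] add [iphs,wjlej] -> 8 lines: wjuky igrv iphs wjlej rrx onoag pyico jabu
Hunk 4: at line 2 remove [wjlej,rrx,onoag] add [gxq,asl,scxl] -> 8 lines: wjuky igrv iphs gxq asl scxl pyico jabu
Hunk 5: at line 1 remove [iphs] add [thw] -> 8 lines: wjuky igrv thw gxq asl scxl pyico jabu
Hunk 6: at line 4 remove [asl,scxl,pyico] add [gkztj] -> 6 lines: wjuky igrv thw gxq gkztj jabu
Hunk 7: at line 2 remove [thw,gxq,gkztj] add [xuoiy,ghxok] -> 5 lines: wjuky igrv xuoiy ghxok jabu
Final line 5: jabu

Answer: jabu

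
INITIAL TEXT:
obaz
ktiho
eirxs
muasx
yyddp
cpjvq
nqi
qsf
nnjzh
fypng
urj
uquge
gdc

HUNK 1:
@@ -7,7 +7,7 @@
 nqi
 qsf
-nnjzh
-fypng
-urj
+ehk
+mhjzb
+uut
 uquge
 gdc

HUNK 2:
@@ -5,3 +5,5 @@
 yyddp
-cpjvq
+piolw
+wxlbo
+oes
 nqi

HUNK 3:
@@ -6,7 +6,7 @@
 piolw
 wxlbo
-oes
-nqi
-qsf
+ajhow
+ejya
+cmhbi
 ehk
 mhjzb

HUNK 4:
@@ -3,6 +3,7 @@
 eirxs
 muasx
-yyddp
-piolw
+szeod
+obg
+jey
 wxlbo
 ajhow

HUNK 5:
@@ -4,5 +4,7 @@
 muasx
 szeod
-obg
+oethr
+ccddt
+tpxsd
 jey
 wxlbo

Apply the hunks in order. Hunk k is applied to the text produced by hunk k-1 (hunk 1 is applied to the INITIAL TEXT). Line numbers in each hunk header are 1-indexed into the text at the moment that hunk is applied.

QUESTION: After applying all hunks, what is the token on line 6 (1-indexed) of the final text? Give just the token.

Hunk 1: at line 7 remove [nnjzh,fypng,urj] add [ehk,mhjzb,uut] -> 13 lines: obaz ktiho eirxs muasx yyddp cpjvq nqi qsf ehk mhjzb uut uquge gdc
Hunk 2: at line 5 remove [cpjvq] add [piolw,wxlbo,oes] -> 15 lines: obaz ktiho eirxs muasx yyddp piolw wxlbo oes nqi qsf ehk mhjzb uut uquge gdc
Hunk 3: at line 6 remove [oes,nqi,qsf] add [ajhow,ejya,cmhbi] -> 15 lines: obaz ktiho eirxs muasx yyddp piolw wxlbo ajhow ejya cmhbi ehk mhjzb uut uquge gdc
Hunk 4: at line 3 remove [yyddp,piolw] add [szeod,obg,jey] -> 16 lines: obaz ktiho eirxs muasx szeod obg jey wxlbo ajhow ejya cmhbi ehk mhjzb uut uquge gdc
Hunk 5: at line 4 remove [obg] add [oethr,ccddt,tpxsd] -> 18 lines: obaz ktiho eirxs muasx szeod oethr ccddt tpxsd jey wxlbo ajhow ejya cmhbi ehk mhjzb uut uquge gdc
Final line 6: oethr

Answer: oethr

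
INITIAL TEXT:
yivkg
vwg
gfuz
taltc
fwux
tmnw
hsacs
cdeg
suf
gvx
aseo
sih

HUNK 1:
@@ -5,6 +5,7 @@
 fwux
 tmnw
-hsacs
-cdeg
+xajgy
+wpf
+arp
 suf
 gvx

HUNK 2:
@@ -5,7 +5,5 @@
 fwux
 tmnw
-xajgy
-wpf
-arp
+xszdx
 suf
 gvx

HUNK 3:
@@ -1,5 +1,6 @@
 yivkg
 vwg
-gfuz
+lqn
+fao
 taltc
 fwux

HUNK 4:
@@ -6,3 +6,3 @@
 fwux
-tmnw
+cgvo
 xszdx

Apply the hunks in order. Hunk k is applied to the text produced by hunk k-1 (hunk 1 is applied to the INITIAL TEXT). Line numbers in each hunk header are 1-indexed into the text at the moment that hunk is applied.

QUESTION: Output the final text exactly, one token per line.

Answer: yivkg
vwg
lqn
fao
taltc
fwux
cgvo
xszdx
suf
gvx
aseo
sih

Derivation:
Hunk 1: at line 5 remove [hsacs,cdeg] add [xajgy,wpf,arp] -> 13 lines: yivkg vwg gfuz taltc fwux tmnw xajgy wpf arp suf gvx aseo sih
Hunk 2: at line 5 remove [xajgy,wpf,arp] add [xszdx] -> 11 lines: yivkg vwg gfuz taltc fwux tmnw xszdx suf gvx aseo sih
Hunk 3: at line 1 remove [gfuz] add [lqn,fao] -> 12 lines: yivkg vwg lqn fao taltc fwux tmnw xszdx suf gvx aseo sih
Hunk 4: at line 6 remove [tmnw] add [cgvo] -> 12 lines: yivkg vwg lqn fao taltc fwux cgvo xszdx suf gvx aseo sih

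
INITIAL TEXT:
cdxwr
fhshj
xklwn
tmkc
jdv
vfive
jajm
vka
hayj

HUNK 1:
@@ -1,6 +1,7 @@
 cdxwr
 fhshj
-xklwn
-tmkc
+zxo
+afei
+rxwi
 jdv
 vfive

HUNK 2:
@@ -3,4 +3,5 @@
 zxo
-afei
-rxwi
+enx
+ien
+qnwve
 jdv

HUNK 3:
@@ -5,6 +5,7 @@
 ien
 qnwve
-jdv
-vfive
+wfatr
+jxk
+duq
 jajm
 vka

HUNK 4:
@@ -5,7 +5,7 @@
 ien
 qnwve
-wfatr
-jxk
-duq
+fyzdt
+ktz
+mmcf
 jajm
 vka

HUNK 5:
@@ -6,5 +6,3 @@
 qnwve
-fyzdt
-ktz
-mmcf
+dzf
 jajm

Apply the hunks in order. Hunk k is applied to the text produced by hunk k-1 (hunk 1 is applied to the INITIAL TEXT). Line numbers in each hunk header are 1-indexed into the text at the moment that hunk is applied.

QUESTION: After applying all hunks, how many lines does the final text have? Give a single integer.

Hunk 1: at line 1 remove [xklwn,tmkc] add [zxo,afei,rxwi] -> 10 lines: cdxwr fhshj zxo afei rxwi jdv vfive jajm vka hayj
Hunk 2: at line 3 remove [afei,rxwi] add [enx,ien,qnwve] -> 11 lines: cdxwr fhshj zxo enx ien qnwve jdv vfive jajm vka hayj
Hunk 3: at line 5 remove [jdv,vfive] add [wfatr,jxk,duq] -> 12 lines: cdxwr fhshj zxo enx ien qnwve wfatr jxk duq jajm vka hayj
Hunk 4: at line 5 remove [wfatr,jxk,duq] add [fyzdt,ktz,mmcf] -> 12 lines: cdxwr fhshj zxo enx ien qnwve fyzdt ktz mmcf jajm vka hayj
Hunk 5: at line 6 remove [fyzdt,ktz,mmcf] add [dzf] -> 10 lines: cdxwr fhshj zxo enx ien qnwve dzf jajm vka hayj
Final line count: 10

Answer: 10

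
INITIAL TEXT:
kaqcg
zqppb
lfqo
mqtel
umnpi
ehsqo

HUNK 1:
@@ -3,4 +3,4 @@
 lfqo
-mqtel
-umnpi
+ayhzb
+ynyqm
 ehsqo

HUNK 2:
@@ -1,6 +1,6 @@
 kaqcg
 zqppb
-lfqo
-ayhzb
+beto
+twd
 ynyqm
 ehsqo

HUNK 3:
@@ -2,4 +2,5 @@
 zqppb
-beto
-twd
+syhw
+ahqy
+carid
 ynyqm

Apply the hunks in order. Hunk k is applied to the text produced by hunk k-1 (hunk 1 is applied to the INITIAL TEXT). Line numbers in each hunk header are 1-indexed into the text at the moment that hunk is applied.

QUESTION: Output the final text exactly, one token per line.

Hunk 1: at line 3 remove [mqtel,umnpi] add [ayhzb,ynyqm] -> 6 lines: kaqcg zqppb lfqo ayhzb ynyqm ehsqo
Hunk 2: at line 1 remove [lfqo,ayhzb] add [beto,twd] -> 6 lines: kaqcg zqppb beto twd ynyqm ehsqo
Hunk 3: at line 2 remove [beto,twd] add [syhw,ahqy,carid] -> 7 lines: kaqcg zqppb syhw ahqy carid ynyqm ehsqo

Answer: kaqcg
zqppb
syhw
ahqy
carid
ynyqm
ehsqo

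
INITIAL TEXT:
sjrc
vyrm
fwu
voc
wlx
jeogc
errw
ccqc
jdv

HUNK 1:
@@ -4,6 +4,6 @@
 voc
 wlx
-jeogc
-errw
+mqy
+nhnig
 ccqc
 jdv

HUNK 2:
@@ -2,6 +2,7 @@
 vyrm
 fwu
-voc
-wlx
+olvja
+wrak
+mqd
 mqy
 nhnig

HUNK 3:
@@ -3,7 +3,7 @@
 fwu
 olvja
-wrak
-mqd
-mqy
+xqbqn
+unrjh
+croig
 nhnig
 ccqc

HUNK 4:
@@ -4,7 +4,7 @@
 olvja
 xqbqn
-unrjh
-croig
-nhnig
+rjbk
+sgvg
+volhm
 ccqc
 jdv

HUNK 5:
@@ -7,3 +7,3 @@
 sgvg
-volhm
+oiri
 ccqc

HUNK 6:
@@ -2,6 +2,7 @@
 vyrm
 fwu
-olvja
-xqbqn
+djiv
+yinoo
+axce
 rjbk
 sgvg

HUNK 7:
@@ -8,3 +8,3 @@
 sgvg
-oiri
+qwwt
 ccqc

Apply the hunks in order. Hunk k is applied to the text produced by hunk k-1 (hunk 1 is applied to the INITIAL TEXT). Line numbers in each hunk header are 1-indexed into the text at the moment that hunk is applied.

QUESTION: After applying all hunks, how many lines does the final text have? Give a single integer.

Answer: 11

Derivation:
Hunk 1: at line 4 remove [jeogc,errw] add [mqy,nhnig] -> 9 lines: sjrc vyrm fwu voc wlx mqy nhnig ccqc jdv
Hunk 2: at line 2 remove [voc,wlx] add [olvja,wrak,mqd] -> 10 lines: sjrc vyrm fwu olvja wrak mqd mqy nhnig ccqc jdv
Hunk 3: at line 3 remove [wrak,mqd,mqy] add [xqbqn,unrjh,croig] -> 10 lines: sjrc vyrm fwu olvja xqbqn unrjh croig nhnig ccqc jdv
Hunk 4: at line 4 remove [unrjh,croig,nhnig] add [rjbk,sgvg,volhm] -> 10 lines: sjrc vyrm fwu olvja xqbqn rjbk sgvg volhm ccqc jdv
Hunk 5: at line 7 remove [volhm] add [oiri] -> 10 lines: sjrc vyrm fwu olvja xqbqn rjbk sgvg oiri ccqc jdv
Hunk 6: at line 2 remove [olvja,xqbqn] add [djiv,yinoo,axce] -> 11 lines: sjrc vyrm fwu djiv yinoo axce rjbk sgvg oiri ccqc jdv
Hunk 7: at line 8 remove [oiri] add [qwwt] -> 11 lines: sjrc vyrm fwu djiv yinoo axce rjbk sgvg qwwt ccqc jdv
Final line count: 11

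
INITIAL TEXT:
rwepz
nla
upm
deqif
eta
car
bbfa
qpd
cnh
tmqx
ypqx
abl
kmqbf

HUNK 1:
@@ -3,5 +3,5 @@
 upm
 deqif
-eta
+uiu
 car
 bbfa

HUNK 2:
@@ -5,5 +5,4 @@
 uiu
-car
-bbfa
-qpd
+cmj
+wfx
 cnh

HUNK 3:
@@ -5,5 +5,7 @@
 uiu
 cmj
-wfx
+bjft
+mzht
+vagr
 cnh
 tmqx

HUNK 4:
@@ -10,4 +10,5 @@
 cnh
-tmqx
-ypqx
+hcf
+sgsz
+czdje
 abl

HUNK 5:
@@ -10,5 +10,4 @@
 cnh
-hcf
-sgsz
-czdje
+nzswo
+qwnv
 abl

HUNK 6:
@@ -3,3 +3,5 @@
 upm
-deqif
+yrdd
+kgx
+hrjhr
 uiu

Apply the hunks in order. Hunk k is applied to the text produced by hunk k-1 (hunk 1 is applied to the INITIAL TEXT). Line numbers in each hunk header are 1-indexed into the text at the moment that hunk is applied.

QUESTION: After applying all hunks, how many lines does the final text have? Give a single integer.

Hunk 1: at line 3 remove [eta] add [uiu] -> 13 lines: rwepz nla upm deqif uiu car bbfa qpd cnh tmqx ypqx abl kmqbf
Hunk 2: at line 5 remove [car,bbfa,qpd] add [cmj,wfx] -> 12 lines: rwepz nla upm deqif uiu cmj wfx cnh tmqx ypqx abl kmqbf
Hunk 3: at line 5 remove [wfx] add [bjft,mzht,vagr] -> 14 lines: rwepz nla upm deqif uiu cmj bjft mzht vagr cnh tmqx ypqx abl kmqbf
Hunk 4: at line 10 remove [tmqx,ypqx] add [hcf,sgsz,czdje] -> 15 lines: rwepz nla upm deqif uiu cmj bjft mzht vagr cnh hcf sgsz czdje abl kmqbf
Hunk 5: at line 10 remove [hcf,sgsz,czdje] add [nzswo,qwnv] -> 14 lines: rwepz nla upm deqif uiu cmj bjft mzht vagr cnh nzswo qwnv abl kmqbf
Hunk 6: at line 3 remove [deqif] add [yrdd,kgx,hrjhr] -> 16 lines: rwepz nla upm yrdd kgx hrjhr uiu cmj bjft mzht vagr cnh nzswo qwnv abl kmqbf
Final line count: 16

Answer: 16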